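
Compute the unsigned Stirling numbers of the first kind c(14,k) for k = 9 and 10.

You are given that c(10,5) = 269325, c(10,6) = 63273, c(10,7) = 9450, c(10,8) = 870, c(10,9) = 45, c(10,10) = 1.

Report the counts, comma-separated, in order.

16669653, 1474473

@11  (11,6):63273·10+269325→902055, (11,7):9450·10+63273→157773, (11,8):870·10+9450→18150, (11,9):45·10+870→1320, (11,10):1·10+45→55
@12  (12,7):157773·11+902055→2637558, (12,8):18150·11+157773→357423, (12,9):1320·11+18150→32670, (12,10):55·11+1320→1925
@13  (13,8):357423·12+2637558→6926634, (13,9):32670·12+357423→749463, (13,10):1925·12+32670→55770
@14  (14,9):749463·13+6926634→16669653, (14,10):55770·13+749463→1474473
Read c(14,9) = 16669653, c(14,10) = 1474473.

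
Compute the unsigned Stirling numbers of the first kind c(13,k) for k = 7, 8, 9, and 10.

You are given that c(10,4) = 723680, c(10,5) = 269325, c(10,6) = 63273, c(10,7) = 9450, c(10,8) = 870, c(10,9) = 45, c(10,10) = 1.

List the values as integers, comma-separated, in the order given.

[11] T[11,5]:10*269325+723680=3416930 · T[11,6]:10*63273+269325=902055 · T[11,7]:10*9450+63273=157773 · T[11,8]:10*870+9450=18150 · T[11,9]:10*45+870=1320 · T[11,10]:10*1+45=55
[12] T[12,6]:11*902055+3416930=13339535 · T[12,7]:11*157773+902055=2637558 · T[12,8]:11*18150+157773=357423 · T[12,9]:11*1320+18150=32670 · T[12,10]:11*55+1320=1925
[13] T[13,7]:12*2637558+13339535=44990231 · T[13,8]:12*357423+2637558=6926634 · T[13,9]:12*32670+357423=749463 · T[13,10]:12*1925+32670=55770
Read c(13,7) = 44990231, c(13,8) = 6926634, c(13,9) = 749463, c(13,10) = 55770.

44990231, 6926634, 749463, 55770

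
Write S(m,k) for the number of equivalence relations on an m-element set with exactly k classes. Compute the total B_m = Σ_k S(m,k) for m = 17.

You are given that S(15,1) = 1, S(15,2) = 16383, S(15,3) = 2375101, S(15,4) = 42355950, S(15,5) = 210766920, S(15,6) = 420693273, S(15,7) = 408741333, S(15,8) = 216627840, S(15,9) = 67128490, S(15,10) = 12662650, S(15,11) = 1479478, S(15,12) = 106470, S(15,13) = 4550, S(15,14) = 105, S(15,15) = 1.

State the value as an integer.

82864869804

[16] T[16,1]:1*1+0=1 · T[16,2]:2*16383+1=32767 · T[16,3]:3*2375101+16383=7141686 · T[16,4]:4*42355950+2375101=171798901 · T[16,5]:5*210766920+42355950=1096190550 · T[16,6]:6*420693273+210766920=2734926558 · T[16,7]:7*408741333+420693273=3281882604 · T[16,8]:8*216627840+408741333=2141764053 · T[16,9]:9*67128490+216627840=820784250 · T[16,10]:10*12662650+67128490=193754990 · T[16,11]:11*1479478+12662650=28936908 · T[16,12]:12*106470+1479478=2757118 · T[16,13]:13*4550+106470=165620 · T[16,14]:14*105+4550=6020 · T[16,15]:15*1+105=120 · T[16,16]:16*0+1=1
[17] T[17,1]:1*1+0=1 · T[17,2]:2*32767+1=65535 · T[17,3]:3*7141686+32767=21457825 · T[17,4]:4*171798901+7141686=694337290 · T[17,5]:5*1096190550+171798901=5652751651 · T[17,6]:6*2734926558+1096190550=17505749898 · T[17,7]:7*3281882604+2734926558=25708104786 · T[17,8]:8*2141764053+3281882604=20415995028 · T[17,9]:9*820784250+2141764053=9528822303 · T[17,10]:10*193754990+820784250=2758334150 · T[17,11]:11*28936908+193754990=512060978 · T[17,12]:12*2757118+28936908=62022324 · T[17,13]:13*165620+2757118=4910178 · T[17,14]:14*6020+165620=249900 · T[17,15]:15*120+6020=7820 · T[17,16]:16*1+120=136 · T[17,17]:17*0+1=1
B_17 = ΣS(17,k) = 1+65535+21457825+694337290+5652751651+17505749898+25708104786+20415995028+9528822303+2758334150+512060978+62022324+4910178+249900+7820+136+1 = 82864869804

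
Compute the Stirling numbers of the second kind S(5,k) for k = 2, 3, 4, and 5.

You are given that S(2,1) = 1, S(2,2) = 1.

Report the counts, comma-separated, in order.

row 3: T[3][1]=1·1+0=1  T[3][2]=2·1+1=3  T[3][3]=3·0+1=1
row 4: T[4][1]=1·1+0=1  T[4][2]=2·3+1=7  T[4][3]=3·1+3=6  T[4][4]=4·0+1=1
row 5: T[5][2]=2·7+1=15  T[5][3]=3·6+7=25  T[5][4]=4·1+6=10  T[5][5]=5·0+1=1
Read S(5,2) = 15, S(5,3) = 25, S(5,4) = 10, S(5,5) = 1.

15, 25, 10, 1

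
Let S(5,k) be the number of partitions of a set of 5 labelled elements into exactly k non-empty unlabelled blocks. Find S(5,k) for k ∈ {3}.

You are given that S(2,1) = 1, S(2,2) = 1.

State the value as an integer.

25

i=3: T(3,1)=0+1·1=1 | T(3,2)=1+2·1=3 | T(3,3)=1+3·0=1
i=4: T(4,2)=1+2·3=7 | T(4,3)=3+3·1=6
i=5: T(5,3)=7+3·6=25
Read S(5,3) = 25.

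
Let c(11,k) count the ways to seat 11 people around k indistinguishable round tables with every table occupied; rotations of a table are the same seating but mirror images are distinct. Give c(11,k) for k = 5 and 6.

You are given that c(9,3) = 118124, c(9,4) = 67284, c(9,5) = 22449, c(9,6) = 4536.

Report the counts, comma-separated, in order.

i=10: T(10,4)=118124+9·67284=723680 | T(10,5)=67284+9·22449=269325 | T(10,6)=22449+9·4536=63273
i=11: T(11,5)=723680+10·269325=3416930 | T(11,6)=269325+10·63273=902055
Read c(11,5) = 3416930, c(11,6) = 902055.

3416930, 902055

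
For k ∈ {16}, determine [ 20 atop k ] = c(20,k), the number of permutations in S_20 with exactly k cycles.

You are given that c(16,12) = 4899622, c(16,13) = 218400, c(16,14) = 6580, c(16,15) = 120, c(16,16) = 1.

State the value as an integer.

@17  (17,13):218400·16+4899622→8394022, (17,14):6580·16+218400→323680, (17,15):120·16+6580→8500, (17,16):1·16+120→136
@18  (18,14):323680·17+8394022→13896582, (18,15):8500·17+323680→468180, (18,16):136·17+8500→10812
@19  (19,15):468180·18+13896582→22323822, (19,16):10812·18+468180→662796
@20  (20,16):662796·19+22323822→34916946
Read c(20,16) = 34916946.

34916946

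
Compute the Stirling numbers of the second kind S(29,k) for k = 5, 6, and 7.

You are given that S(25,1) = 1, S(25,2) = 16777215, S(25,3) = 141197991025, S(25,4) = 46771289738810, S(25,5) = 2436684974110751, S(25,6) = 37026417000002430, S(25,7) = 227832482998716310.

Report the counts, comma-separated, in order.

r26: T_26,2=2×16777215+1=33554431; T_26,3=3×141197991025+16777215=423610750290; T_26,4=4×46771289738810+141197991025=187226356946265; T_26,5=5×2436684974110751+46771289738810=12230196160292565; T_26,6=6×37026417000002430+2436684974110751=224595186974125331; T_26,7=7×227832482998716310+37026417000002430=1631853797991016600
r27: T_27,3=3×423610750290+33554431=1270865805301; T_27,4=4×187226356946265+423610750290=749329038535350; T_27,5=5×12230196160292565+187226356946265=61338207158409090; T_27,6=6×224595186974125331+12230196160292565=1359801318005044551; T_27,7=7×1631853797991016600+224595186974125331=11647571772911241531
r28: T_28,4=4×749329038535350+1270865805301=2998587019946701; T_28,5=5×61338207158409090+749329038535350=307440364830580800; T_28,6=6×1359801318005044551+61338207158409090=8220146115188676396; T_28,7=7×11647571772911241531+1359801318005044551=82892803728383735268
r29: T_29,5=5×307440364830580800+2998587019946701=1540200411172850701; T_29,6=6×8220146115188676396+307440364830580800=49628317055962639176; T_29,7=7×82892803728383735268+8220146115188676396=588469772213874823272
Read S(29,5) = 1540200411172850701, S(29,6) = 49628317055962639176, S(29,7) = 588469772213874823272.

1540200411172850701, 49628317055962639176, 588469772213874823272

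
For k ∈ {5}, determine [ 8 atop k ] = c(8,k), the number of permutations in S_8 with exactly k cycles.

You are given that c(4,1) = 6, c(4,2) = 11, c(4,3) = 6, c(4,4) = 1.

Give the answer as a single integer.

[5] T[5,2]:4*11+6=50 · T[5,3]:4*6+11=35 · T[5,4]:4*1+6=10 · T[5,5]:4*0+1=1
[6] T[6,3]:5*35+50=225 · T[6,4]:5*10+35=85 · T[6,5]:5*1+10=15
[7] T[7,4]:6*85+225=735 · T[7,5]:6*15+85=175
[8] T[8,5]:7*175+735=1960
Read c(8,5) = 1960.

1960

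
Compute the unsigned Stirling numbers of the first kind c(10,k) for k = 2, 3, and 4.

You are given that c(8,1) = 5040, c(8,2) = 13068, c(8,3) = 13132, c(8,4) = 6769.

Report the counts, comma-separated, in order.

1026576, 1172700, 723680

i=9: T(9,1)=0+8·5040=40320 | T(9,2)=5040+8·13068=109584 | T(9,3)=13068+8·13132=118124 | T(9,4)=13132+8·6769=67284
i=10: T(10,2)=40320+9·109584=1026576 | T(10,3)=109584+9·118124=1172700 | T(10,4)=118124+9·67284=723680
Read c(10,2) = 1026576, c(10,3) = 1172700, c(10,4) = 723680.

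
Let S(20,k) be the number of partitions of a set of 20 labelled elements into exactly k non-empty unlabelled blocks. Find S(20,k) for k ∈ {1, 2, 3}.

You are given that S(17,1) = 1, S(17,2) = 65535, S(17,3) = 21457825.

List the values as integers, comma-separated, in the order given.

1, 524287, 580606446

r18: T_18,1=1×1+0=1; T_18,2=2×65535+1=131071; T_18,3=3×21457825+65535=64439010
r19: T_19,1=1×1+0=1; T_19,2=2×131071+1=262143; T_19,3=3×64439010+131071=193448101
r20: T_20,1=1×1+0=1; T_20,2=2×262143+1=524287; T_20,3=3×193448101+262143=580606446
Read S(20,1) = 1, S(20,2) = 524287, S(20,3) = 580606446.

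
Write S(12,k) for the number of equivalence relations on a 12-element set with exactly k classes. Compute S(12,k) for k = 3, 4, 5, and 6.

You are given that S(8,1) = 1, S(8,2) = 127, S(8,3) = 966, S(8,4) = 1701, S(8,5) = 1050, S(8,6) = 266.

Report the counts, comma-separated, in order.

row 9: T[9][1]=1·1+0=1  T[9][2]=2·127+1=255  T[9][3]=3·966+127=3025  T[9][4]=4·1701+966=7770  T[9][5]=5·1050+1701=6951  T[9][6]=6·266+1050=2646
row 10: T[10][1]=1·1+0=1  T[10][2]=2·255+1=511  T[10][3]=3·3025+255=9330  T[10][4]=4·7770+3025=34105  T[10][5]=5·6951+7770=42525  T[10][6]=6·2646+6951=22827
row 11: T[11][2]=2·511+1=1023  T[11][3]=3·9330+511=28501  T[11][4]=4·34105+9330=145750  T[11][5]=5·42525+34105=246730  T[11][6]=6·22827+42525=179487
row 12: T[12][3]=3·28501+1023=86526  T[12][4]=4·145750+28501=611501  T[12][5]=5·246730+145750=1379400  T[12][6]=6·179487+246730=1323652
Read S(12,3) = 86526, S(12,4) = 611501, S(12,5) = 1379400, S(12,6) = 1323652.

86526, 611501, 1379400, 1323652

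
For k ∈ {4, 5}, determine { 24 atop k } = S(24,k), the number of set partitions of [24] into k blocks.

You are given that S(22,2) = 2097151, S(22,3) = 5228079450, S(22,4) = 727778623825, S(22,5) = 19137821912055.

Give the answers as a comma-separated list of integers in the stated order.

11681056634501, 485000783495250

@23  (23,3):5228079450·3+2097151→15686335501, (23,4):727778623825·4+5228079450→2916342574750, (23,5):19137821912055·5+727778623825→96416888184100
@24  (24,4):2916342574750·4+15686335501→11681056634501, (24,5):96416888184100·5+2916342574750→485000783495250
Read S(24,4) = 11681056634501, S(24,5) = 485000783495250.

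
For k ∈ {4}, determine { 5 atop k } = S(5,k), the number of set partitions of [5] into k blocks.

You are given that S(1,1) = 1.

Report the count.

10

r2: T_2,1=1×1+0=1; T_2,2=2×0+1=1
r3: T_3,2=2×1+1=3; T_3,3=3×0+1=1
r4: T_4,3=3×1+3=6; T_4,4=4×0+1=1
r5: T_5,4=4×1+6=10
Read S(5,4) = 10.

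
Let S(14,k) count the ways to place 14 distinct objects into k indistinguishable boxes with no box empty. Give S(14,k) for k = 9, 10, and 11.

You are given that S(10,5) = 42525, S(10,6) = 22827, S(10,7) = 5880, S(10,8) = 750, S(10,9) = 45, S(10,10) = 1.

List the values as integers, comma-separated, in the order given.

5135130, 752752, 66066

[11] T[11,6]:6*22827+42525=179487 · T[11,7]:7*5880+22827=63987 · T[11,8]:8*750+5880=11880 · T[11,9]:9*45+750=1155 · T[11,10]:10*1+45=55 · T[11,11]:11*0+1=1
[12] T[12,7]:7*63987+179487=627396 · T[12,8]:8*11880+63987=159027 · T[12,9]:9*1155+11880=22275 · T[12,10]:10*55+1155=1705 · T[12,11]:11*1+55=66
[13] T[13,8]:8*159027+627396=1899612 · T[13,9]:9*22275+159027=359502 · T[13,10]:10*1705+22275=39325 · T[13,11]:11*66+1705=2431
[14] T[14,9]:9*359502+1899612=5135130 · T[14,10]:10*39325+359502=752752 · T[14,11]:11*2431+39325=66066
Read S(14,9) = 5135130, S(14,10) = 752752, S(14,11) = 66066.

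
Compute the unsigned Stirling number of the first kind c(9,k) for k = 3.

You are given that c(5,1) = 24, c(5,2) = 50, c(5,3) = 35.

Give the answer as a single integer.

118124

i=6: T(6,1)=0+5·24=120 | T(6,2)=24+5·50=274 | T(6,3)=50+5·35=225
i=7: T(7,1)=0+6·120=720 | T(7,2)=120+6·274=1764 | T(7,3)=274+6·225=1624
i=8: T(8,2)=720+7·1764=13068 | T(8,3)=1764+7·1624=13132
i=9: T(9,3)=13068+8·13132=118124
Read c(9,3) = 118124.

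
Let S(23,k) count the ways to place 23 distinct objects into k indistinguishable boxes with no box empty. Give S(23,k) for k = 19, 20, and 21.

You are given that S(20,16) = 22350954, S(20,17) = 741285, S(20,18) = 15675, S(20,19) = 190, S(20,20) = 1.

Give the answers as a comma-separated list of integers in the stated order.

r21: T_21,17=17×741285+22350954=34952799; T_21,18=18×15675+741285=1023435; T_21,19=19×190+15675=19285; T_21,20=20×1+190=210; T_21,21=21×0+1=1
r22: T_22,18=18×1023435+34952799=53374629; T_22,19=19×19285+1023435=1389850; T_22,20=20×210+19285=23485; T_22,21=21×1+210=231
r23: T_23,19=19×1389850+53374629=79781779; T_23,20=20×23485+1389850=1859550; T_23,21=21×231+23485=28336
Read S(23,19) = 79781779, S(23,20) = 1859550, S(23,21) = 28336.

79781779, 1859550, 28336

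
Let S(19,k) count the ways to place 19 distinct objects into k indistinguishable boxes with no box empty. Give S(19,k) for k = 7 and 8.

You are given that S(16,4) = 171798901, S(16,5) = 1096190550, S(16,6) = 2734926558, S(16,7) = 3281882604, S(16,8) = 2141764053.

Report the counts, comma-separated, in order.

1492924634839, 1709751003480

@17  (17,5):1096190550·5+171798901→5652751651, (17,6):2734926558·6+1096190550→17505749898, (17,7):3281882604·7+2734926558→25708104786, (17,8):2141764053·8+3281882604→20415995028
@18  (18,6):17505749898·6+5652751651→110687251039, (18,7):25708104786·7+17505749898→197462483400, (18,8):20415995028·8+25708104786→189036065010
@19  (19,7):197462483400·7+110687251039→1492924634839, (19,8):189036065010·8+197462483400→1709751003480
Read S(19,7) = 1492924634839, S(19,8) = 1709751003480.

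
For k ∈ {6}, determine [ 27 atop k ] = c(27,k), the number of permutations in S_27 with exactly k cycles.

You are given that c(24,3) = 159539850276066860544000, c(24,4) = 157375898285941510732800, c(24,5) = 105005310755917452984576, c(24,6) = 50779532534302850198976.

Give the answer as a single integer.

1000903392113435450162625024

r25: T_25,4=24×157375898285941510732800+159539850276066860544000=3936561409138663118131200; T_25,5=24×105005310755917452984576+157375898285941510732800=2677503356427960382362624; T_25,6=24×50779532534302850198976+105005310755917452984576=1323714091579185857760000
r26: T_26,5=25×2677503356427960382362624+3936561409138663118131200=70874145319837672677196800; T_26,6=25×1323714091579185857760000+2677503356427960382362624=35770355645907606826362624
r27: T_27,6=26×35770355645907606826362624+70874145319837672677196800=1000903392113435450162625024
Read c(27,6) = 1000903392113435450162625024.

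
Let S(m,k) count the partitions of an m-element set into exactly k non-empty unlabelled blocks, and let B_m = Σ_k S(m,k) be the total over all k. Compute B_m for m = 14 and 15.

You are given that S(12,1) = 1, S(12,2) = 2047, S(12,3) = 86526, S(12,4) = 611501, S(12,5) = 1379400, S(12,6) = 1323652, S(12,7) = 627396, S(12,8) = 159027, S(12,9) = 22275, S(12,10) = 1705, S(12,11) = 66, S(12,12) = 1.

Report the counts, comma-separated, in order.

[13] T[13,1]:1*1+0=1 · T[13,2]:2*2047+1=4095 · T[13,3]:3*86526+2047=261625 · T[13,4]:4*611501+86526=2532530 · T[13,5]:5*1379400+611501=7508501 · T[13,6]:6*1323652+1379400=9321312 · T[13,7]:7*627396+1323652=5715424 · T[13,8]:8*159027+627396=1899612 · T[13,9]:9*22275+159027=359502 · T[13,10]:10*1705+22275=39325 · T[13,11]:11*66+1705=2431 · T[13,12]:12*1+66=78 · T[13,13]:13*0+1=1
[14] T[14,1]:1*1+0=1 · T[14,2]:2*4095+1=8191 · T[14,3]:3*261625+4095=788970 · T[14,4]:4*2532530+261625=10391745 · T[14,5]:5*7508501+2532530=40075035 · T[14,6]:6*9321312+7508501=63436373 · T[14,7]:7*5715424+9321312=49329280 · T[14,8]:8*1899612+5715424=20912320 · T[14,9]:9*359502+1899612=5135130 · T[14,10]:10*39325+359502=752752 · T[14,11]:11*2431+39325=66066 · T[14,12]:12*78+2431=3367 · T[14,13]:13*1+78=91 · T[14,14]:14*0+1=1
[15] T[15,1]:1*1+0=1 · T[15,2]:2*8191+1=16383 · T[15,3]:3*788970+8191=2375101 · T[15,4]:4*10391745+788970=42355950 · T[15,5]:5*40075035+10391745=210766920 · T[15,6]:6*63436373+40075035=420693273 · T[15,7]:7*49329280+63436373=408741333 · T[15,8]:8*20912320+49329280=216627840 · T[15,9]:9*5135130+20912320=67128490 · T[15,10]:10*752752+5135130=12662650 · T[15,11]:11*66066+752752=1479478 · T[15,12]:12*3367+66066=106470 · T[15,13]:13*91+3367=4550 · T[15,14]:14*1+91=105 · T[15,15]:15*0+1=1
B_14 = ΣS(14,k) = 1+8191+788970+10391745+40075035+63436373+49329280+20912320+5135130+752752+66066+3367+91+1 = 190899322
B_15 = ΣS(15,k) = 1+16383+2375101+42355950+210766920+420693273+408741333+216627840+67128490+12662650+1479478+106470+4550+105+1 = 1382958545

190899322, 1382958545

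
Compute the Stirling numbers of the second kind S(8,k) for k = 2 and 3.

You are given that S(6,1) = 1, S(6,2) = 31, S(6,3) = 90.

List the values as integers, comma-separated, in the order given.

i=7: T(7,1)=0+1·1=1 | T(7,2)=1+2·31=63 | T(7,3)=31+3·90=301
i=8: T(8,2)=1+2·63=127 | T(8,3)=63+3·301=966
Read S(8,2) = 127, S(8,3) = 966.

127, 966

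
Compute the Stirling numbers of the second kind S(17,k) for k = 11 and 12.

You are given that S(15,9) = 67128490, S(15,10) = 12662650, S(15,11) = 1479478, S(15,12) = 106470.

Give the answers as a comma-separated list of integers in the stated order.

r16: T_16,10=10×12662650+67128490=193754990; T_16,11=11×1479478+12662650=28936908; T_16,12=12×106470+1479478=2757118
r17: T_17,11=11×28936908+193754990=512060978; T_17,12=12×2757118+28936908=62022324
Read S(17,11) = 512060978, S(17,12) = 62022324.

512060978, 62022324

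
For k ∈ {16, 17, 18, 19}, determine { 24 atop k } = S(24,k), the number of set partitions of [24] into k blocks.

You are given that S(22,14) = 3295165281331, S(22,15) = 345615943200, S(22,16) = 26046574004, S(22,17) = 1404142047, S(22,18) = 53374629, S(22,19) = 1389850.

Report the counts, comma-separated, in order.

i=23: T(23,15)=3295165281331+15·345615943200=8479404429331 | T(23,16)=345615943200+16·26046574004=762361127264 | T(23,17)=26046574004+17·1404142047=49916988803 | T(23,18)=1404142047+18·53374629=2364885369 | T(23,19)=53374629+19·1389850=79781779
i=24: T(24,16)=8479404429331+16·762361127264=20677182465555 | T(24,17)=762361127264+17·49916988803=1610949936915 | T(24,18)=49916988803+18·2364885369=92484925445 | T(24,19)=2364885369+19·79781779=3880739170
Read S(24,16) = 20677182465555, S(24,17) = 1610949936915, S(24,18) = 92484925445, S(24,19) = 3880739170.

20677182465555, 1610949936915, 92484925445, 3880739170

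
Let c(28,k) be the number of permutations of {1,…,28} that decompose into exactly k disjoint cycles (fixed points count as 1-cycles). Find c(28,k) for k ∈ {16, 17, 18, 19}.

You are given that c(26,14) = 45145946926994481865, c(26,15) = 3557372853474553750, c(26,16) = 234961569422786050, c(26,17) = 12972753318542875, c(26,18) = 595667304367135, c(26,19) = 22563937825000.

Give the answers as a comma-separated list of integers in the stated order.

398629729895941637715, 25117208862499312650, 1340675942971287195, 60383004803151030

i=27: T(27,15)=45145946926994481865+26·3557372853474553750=137637641117332879365 | T(27,16)=3557372853474553750+26·234961569422786050=9666373658466991050 | T(27,17)=234961569422786050+26·12972753318542875=572253155704900800 | T(27,18)=12972753318542875+26·595667304367135=28460103232088385 | T(27,19)=595667304367135+26·22563937825000=1182329687817135
i=28: T(28,16)=137637641117332879365+27·9666373658466991050=398629729895941637715 | T(28,17)=9666373658466991050+27·572253155704900800=25117208862499312650 | T(28,18)=572253155704900800+27·28460103232088385=1340675942971287195 | T(28,19)=28460103232088385+27·1182329687817135=60383004803151030
Read c(28,16) = 398629729895941637715, c(28,17) = 25117208862499312650, c(28,18) = 1340675942971287195, c(28,19) = 60383004803151030.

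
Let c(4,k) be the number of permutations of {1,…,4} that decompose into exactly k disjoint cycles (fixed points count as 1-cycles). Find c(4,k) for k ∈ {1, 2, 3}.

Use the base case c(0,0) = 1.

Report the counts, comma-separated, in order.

6, 11, 6

@1  (1,1):0·0+1→1
@2  (2,1):1·1+0→1, (2,2):0·1+1→1
@3  (3,1):1·2+0→2, (3,2):1·2+1→3, (3,3):0·2+1→1
@4  (4,1):2·3+0→6, (4,2):3·3+2→11, (4,3):1·3+3→6
Read c(4,1) = 6, c(4,2) = 11, c(4,3) = 6.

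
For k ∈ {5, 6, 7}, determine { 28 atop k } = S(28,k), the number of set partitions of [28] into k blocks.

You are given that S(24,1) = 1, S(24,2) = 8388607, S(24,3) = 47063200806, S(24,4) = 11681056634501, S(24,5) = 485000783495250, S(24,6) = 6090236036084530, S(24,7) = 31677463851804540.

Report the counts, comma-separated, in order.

307440364830580800, 8220146115188676396, 82892803728383735268

[25] T[25,2]:2*8388607+1=16777215 · T[25,3]:3*47063200806+8388607=141197991025 · T[25,4]:4*11681056634501+47063200806=46771289738810 · T[25,5]:5*485000783495250+11681056634501=2436684974110751 · T[25,6]:6*6090236036084530+485000783495250=37026417000002430 · T[25,7]:7*31677463851804540+6090236036084530=227832482998716310
[26] T[26,3]:3*141197991025+16777215=423610750290 · T[26,4]:4*46771289738810+141197991025=187226356946265 · T[26,5]:5*2436684974110751+46771289738810=12230196160292565 · T[26,6]:6*37026417000002430+2436684974110751=224595186974125331 · T[26,7]:7*227832482998716310+37026417000002430=1631853797991016600
[27] T[27,4]:4*187226356946265+423610750290=749329038535350 · T[27,5]:5*12230196160292565+187226356946265=61338207158409090 · T[27,6]:6*224595186974125331+12230196160292565=1359801318005044551 · T[27,7]:7*1631853797991016600+224595186974125331=11647571772911241531
[28] T[28,5]:5*61338207158409090+749329038535350=307440364830580800 · T[28,6]:6*1359801318005044551+61338207158409090=8220146115188676396 · T[28,7]:7*11647571772911241531+1359801318005044551=82892803728383735268
Read S(28,5) = 307440364830580800, S(28,6) = 8220146115188676396, S(28,7) = 82892803728383735268.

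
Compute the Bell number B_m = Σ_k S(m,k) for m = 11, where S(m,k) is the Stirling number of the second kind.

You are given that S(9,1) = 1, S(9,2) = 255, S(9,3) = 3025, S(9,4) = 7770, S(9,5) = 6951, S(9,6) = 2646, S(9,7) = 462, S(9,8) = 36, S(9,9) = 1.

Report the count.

r10: T_10,1=1×1+0=1; T_10,2=2×255+1=511; T_10,3=3×3025+255=9330; T_10,4=4×7770+3025=34105; T_10,5=5×6951+7770=42525; T_10,6=6×2646+6951=22827; T_10,7=7×462+2646=5880; T_10,8=8×36+462=750; T_10,9=9×1+36=45; T_10,10=10×0+1=1
r11: T_11,1=1×1+0=1; T_11,2=2×511+1=1023; T_11,3=3×9330+511=28501; T_11,4=4×34105+9330=145750; T_11,5=5×42525+34105=246730; T_11,6=6×22827+42525=179487; T_11,7=7×5880+22827=63987; T_11,8=8×750+5880=11880; T_11,9=9×45+750=1155; T_11,10=10×1+45=55; T_11,11=11×0+1=1
B_11 = ΣS(11,k) = 1+1023+28501+145750+246730+179487+63987+11880+1155+55+1 = 678570

678570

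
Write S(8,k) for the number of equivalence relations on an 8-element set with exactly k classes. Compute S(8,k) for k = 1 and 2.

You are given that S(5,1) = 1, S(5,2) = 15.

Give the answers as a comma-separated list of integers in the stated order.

[6] T[6,1]:1*1+0=1 · T[6,2]:2*15+1=31
[7] T[7,1]:1*1+0=1 · T[7,2]:2*31+1=63
[8] T[8,1]:1*1+0=1 · T[8,2]:2*63+1=127
Read S(8,1) = 1, S(8,2) = 127.

1, 127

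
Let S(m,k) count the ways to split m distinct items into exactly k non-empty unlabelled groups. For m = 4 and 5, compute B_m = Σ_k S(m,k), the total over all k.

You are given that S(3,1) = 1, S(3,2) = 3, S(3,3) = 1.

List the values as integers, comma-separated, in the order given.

r4: T_4,1=1×1+0=1; T_4,2=2×3+1=7; T_4,3=3×1+3=6; T_4,4=4×0+1=1
r5: T_5,1=1×1+0=1; T_5,2=2×7+1=15; T_5,3=3×6+7=25; T_5,4=4×1+6=10; T_5,5=5×0+1=1
B_4 = ΣS(4,k) = 1+7+6+1 = 15
B_5 = ΣS(5,k) = 1+15+25+10+1 = 52

15, 52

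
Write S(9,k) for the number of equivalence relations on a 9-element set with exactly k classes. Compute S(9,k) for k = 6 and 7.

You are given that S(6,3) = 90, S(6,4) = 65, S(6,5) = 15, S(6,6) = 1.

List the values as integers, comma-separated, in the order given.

[7] T[7,4]:4*65+90=350 · T[7,5]:5*15+65=140 · T[7,6]:6*1+15=21 · T[7,7]:7*0+1=1
[8] T[8,5]:5*140+350=1050 · T[8,6]:6*21+140=266 · T[8,7]:7*1+21=28
[9] T[9,6]:6*266+1050=2646 · T[9,7]:7*28+266=462
Read S(9,6) = 2646, S(9,7) = 462.

2646, 462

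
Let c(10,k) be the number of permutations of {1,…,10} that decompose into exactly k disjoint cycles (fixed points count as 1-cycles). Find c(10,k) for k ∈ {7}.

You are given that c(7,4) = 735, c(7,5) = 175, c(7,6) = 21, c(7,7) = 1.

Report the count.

row 8: T[8][5]=7·175+735=1960  T[8][6]=7·21+175=322  T[8][7]=7·1+21=28
row 9: T[9][6]=8·322+1960=4536  T[9][7]=8·28+322=546
row 10: T[10][7]=9·546+4536=9450
Read c(10,7) = 9450.

9450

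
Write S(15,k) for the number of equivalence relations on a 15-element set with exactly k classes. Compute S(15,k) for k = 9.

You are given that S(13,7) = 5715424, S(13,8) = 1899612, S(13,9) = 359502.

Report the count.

67128490

[14] T[14,8]:8*1899612+5715424=20912320 · T[14,9]:9*359502+1899612=5135130
[15] T[15,9]:9*5135130+20912320=67128490
Read S(15,9) = 67128490.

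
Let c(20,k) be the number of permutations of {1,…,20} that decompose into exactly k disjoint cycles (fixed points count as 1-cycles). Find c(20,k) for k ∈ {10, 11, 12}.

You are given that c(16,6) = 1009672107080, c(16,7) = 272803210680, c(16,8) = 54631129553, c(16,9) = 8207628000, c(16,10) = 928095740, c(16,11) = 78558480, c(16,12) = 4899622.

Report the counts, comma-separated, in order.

381922055502195, 46280647751910, 4465226757381

i=17: T(17,7)=1009672107080+16·272803210680=5374523477960 | T(17,8)=272803210680+16·54631129553=1146901283528 | T(17,9)=54631129553+16·8207628000=185953177553 | T(17,10)=8207628000+16·928095740=23057159840 | T(17,11)=928095740+16·78558480=2185031420 | T(17,12)=78558480+16·4899622=156952432
i=18: T(18,8)=5374523477960+17·1146901283528=24871845297936 | T(18,9)=1146901283528+17·185953177553=4308105301929 | T(18,10)=185953177553+17·23057159840=577924894833 | T(18,11)=23057159840+17·2185031420=60202693980 | T(18,12)=2185031420+17·156952432=4853222764
i=19: T(19,9)=24871845297936+18·4308105301929=102417740732658 | T(19,10)=4308105301929+18·577924894833=14710753408923 | T(19,11)=577924894833+18·60202693980=1661573386473 | T(19,12)=60202693980+18·4853222764=147560703732
i=20: T(20,10)=102417740732658+19·14710753408923=381922055502195 | T(20,11)=14710753408923+19·1661573386473=46280647751910 | T(20,12)=1661573386473+19·147560703732=4465226757381
Read c(20,10) = 381922055502195, c(20,11) = 46280647751910, c(20,12) = 4465226757381.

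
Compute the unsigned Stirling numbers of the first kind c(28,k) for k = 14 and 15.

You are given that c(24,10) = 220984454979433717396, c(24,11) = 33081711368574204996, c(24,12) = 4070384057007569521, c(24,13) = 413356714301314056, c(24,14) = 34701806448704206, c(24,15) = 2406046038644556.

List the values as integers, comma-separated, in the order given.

61445535102359115635655, 5370555489012577816470

i=25: T(25,11)=220984454979433717396+24·33081711368574204996=1014945527825214637300 | T(25,12)=33081711368574204996+24·4070384057007569521=130770928736755873500 | T(25,13)=4070384057007569521+24·413356714301314056=13990945200239106865 | T(25,14)=413356714301314056+24·34701806448704206=1246200069070215000 | T(25,15)=34701806448704206+24·2406046038644556=92446911376173550
i=26: T(26,12)=1014945527825214637300+25·130770928736755873500=4284218746244111474800 | T(26,13)=130770928736755873500+25·13990945200239106865=480544558742733545125 | T(26,14)=13990945200239106865+25·1246200069070215000=45145946926994481865 | T(26,15)=1246200069070215000+25·92446911376173550=3557372853474553750
i=27: T(27,13)=4284218746244111474800+26·480544558742733545125=16778377273555183648050 | T(27,14)=480544558742733545125+26·45145946926994481865=1654339178844590073615 | T(27,15)=45145946926994481865+26·3557372853474553750=137637641117332879365
i=28: T(28,14)=16778377273555183648050+27·1654339178844590073615=61445535102359115635655 | T(28,15)=1654339178844590073615+27·137637641117332879365=5370555489012577816470
Read c(28,14) = 61445535102359115635655, c(28,15) = 5370555489012577816470.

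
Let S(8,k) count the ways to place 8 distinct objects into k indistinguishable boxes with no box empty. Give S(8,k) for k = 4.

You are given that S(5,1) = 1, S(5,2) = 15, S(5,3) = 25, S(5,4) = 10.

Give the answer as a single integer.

1701

i=6: T(6,2)=1+2·15=31 | T(6,3)=15+3·25=90 | T(6,4)=25+4·10=65
i=7: T(7,3)=31+3·90=301 | T(7,4)=90+4·65=350
i=8: T(8,4)=301+4·350=1701
Read S(8,4) = 1701.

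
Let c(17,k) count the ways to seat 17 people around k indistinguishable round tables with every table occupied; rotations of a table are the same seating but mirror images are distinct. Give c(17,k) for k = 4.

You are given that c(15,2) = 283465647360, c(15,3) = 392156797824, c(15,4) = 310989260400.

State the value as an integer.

87077748875904

@16  (16,3):392156797824·15+283465647360→6165817614720, (16,4):310989260400·15+392156797824→5056995703824
@17  (17,4):5056995703824·16+6165817614720→87077748875904
Read c(17,4) = 87077748875904.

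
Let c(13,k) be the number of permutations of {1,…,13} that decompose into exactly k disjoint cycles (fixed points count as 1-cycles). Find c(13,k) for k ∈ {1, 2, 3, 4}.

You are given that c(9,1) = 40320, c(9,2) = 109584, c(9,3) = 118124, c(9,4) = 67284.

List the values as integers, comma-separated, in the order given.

479001600, 1486442880, 1931559552, 1414014888

i=10: T(10,1)=0+9·40320=362880 | T(10,2)=40320+9·109584=1026576 | T(10,3)=109584+9·118124=1172700 | T(10,4)=118124+9·67284=723680
i=11: T(11,1)=0+10·362880=3628800 | T(11,2)=362880+10·1026576=10628640 | T(11,3)=1026576+10·1172700=12753576 | T(11,4)=1172700+10·723680=8409500
i=12: T(12,1)=0+11·3628800=39916800 | T(12,2)=3628800+11·10628640=120543840 | T(12,3)=10628640+11·12753576=150917976 | T(12,4)=12753576+11·8409500=105258076
i=13: T(13,1)=0+12·39916800=479001600 | T(13,2)=39916800+12·120543840=1486442880 | T(13,3)=120543840+12·150917976=1931559552 | T(13,4)=150917976+12·105258076=1414014888
Read c(13,1) = 479001600, c(13,2) = 1486442880, c(13,3) = 1931559552, c(13,4) = 1414014888.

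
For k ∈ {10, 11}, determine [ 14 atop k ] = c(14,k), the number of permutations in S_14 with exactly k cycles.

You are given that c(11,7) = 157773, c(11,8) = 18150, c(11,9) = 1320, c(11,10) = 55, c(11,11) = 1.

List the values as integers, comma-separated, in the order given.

1474473, 91091

row 12: T[12][8]=11·18150+157773=357423  T[12][9]=11·1320+18150=32670  T[12][10]=11·55+1320=1925  T[12][11]=11·1+55=66
row 13: T[13][9]=12·32670+357423=749463  T[13][10]=12·1925+32670=55770  T[13][11]=12·66+1925=2717
row 14: T[14][10]=13·55770+749463=1474473  T[14][11]=13·2717+55770=91091
Read c(14,10) = 1474473, c(14,11) = 91091.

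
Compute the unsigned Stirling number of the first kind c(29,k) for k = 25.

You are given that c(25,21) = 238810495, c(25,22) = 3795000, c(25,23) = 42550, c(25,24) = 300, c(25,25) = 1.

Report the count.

row 26: T[26][22]=25·3795000+238810495=333685495  T[26][23]=25·42550+3795000=4858750  T[26][24]=25·300+42550=50050  T[26][25]=25·1+300=325
row 27: T[27][23]=26·4858750+333685495=460012995  T[27][24]=26·50050+4858750=6160050  T[27][25]=26·325+50050=58500
row 28: T[28][24]=27·6160050+460012995=626334345  T[28][25]=27·58500+6160050=7739550
row 29: T[29][25]=28·7739550+626334345=843041745
Read c(29,25) = 843041745.

843041745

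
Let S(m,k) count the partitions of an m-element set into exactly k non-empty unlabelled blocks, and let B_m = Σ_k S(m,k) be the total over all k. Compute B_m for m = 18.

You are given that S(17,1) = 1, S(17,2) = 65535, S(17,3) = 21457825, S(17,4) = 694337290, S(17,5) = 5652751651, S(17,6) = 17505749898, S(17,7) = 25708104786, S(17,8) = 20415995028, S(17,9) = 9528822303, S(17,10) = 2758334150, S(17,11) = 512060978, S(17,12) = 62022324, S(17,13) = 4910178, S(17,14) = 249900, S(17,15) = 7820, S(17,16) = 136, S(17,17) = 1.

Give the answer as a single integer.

r18: T_18,1=1×1+0=1; T_18,2=2×65535+1=131071; T_18,3=3×21457825+65535=64439010; T_18,4=4×694337290+21457825=2798806985; T_18,5=5×5652751651+694337290=28958095545; T_18,6=6×17505749898+5652751651=110687251039; T_18,7=7×25708104786+17505749898=197462483400; T_18,8=8×20415995028+25708104786=189036065010; T_18,9=9×9528822303+20415995028=106175395755; T_18,10=10×2758334150+9528822303=37112163803; T_18,11=11×512060978+2758334150=8391004908; T_18,12=12×62022324+512060978=1256328866; T_18,13=13×4910178+62022324=125854638; T_18,14=14×249900+4910178=8408778; T_18,15=15×7820+249900=367200; T_18,16=16×136+7820=9996; T_18,17=17×1+136=153; T_18,18=18×0+1=1
B_18 = ΣS(18,k) = 1+131071+64439010+2798806985+28958095545+110687251039+197462483400+189036065010+106175395755+37112163803+8391004908+1256328866+125854638+8408778+367200+9996+153+1 = 682076806159

682076806159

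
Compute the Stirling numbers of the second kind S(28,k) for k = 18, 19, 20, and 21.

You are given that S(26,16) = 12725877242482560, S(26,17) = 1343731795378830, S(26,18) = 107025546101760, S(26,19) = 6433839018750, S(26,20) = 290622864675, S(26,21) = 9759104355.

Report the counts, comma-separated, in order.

94432767017711850, 7626292886912700, 474194413703010, 22653141490980

r27: T_27,17=17×1343731795378830+12725877242482560=35569317763922670; T_27,18=18×107025546101760+1343731795378830=3270191625210510; T_27,19=19×6433839018750+107025546101760=229268487458010; T_27,20=20×290622864675+6433839018750=12246296312250; T_27,21=21×9759104355+290622864675=495564056130
r28: T_28,18=18×3270191625210510+35569317763922670=94432767017711850; T_28,19=19×229268487458010+3270191625210510=7626292886912700; T_28,20=20×12246296312250+229268487458010=474194413703010; T_28,21=21×495564056130+12246296312250=22653141490980
Read S(28,18) = 94432767017711850, S(28,19) = 7626292886912700, S(28,20) = 474194413703010, S(28,21) = 22653141490980.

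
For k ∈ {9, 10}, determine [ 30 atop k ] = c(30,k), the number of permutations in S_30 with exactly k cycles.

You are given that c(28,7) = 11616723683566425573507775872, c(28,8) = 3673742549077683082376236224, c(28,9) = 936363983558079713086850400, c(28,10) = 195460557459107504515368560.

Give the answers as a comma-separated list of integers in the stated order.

r29: T_29,8=28×3673742549077683082376236224+11616723683566425573507775872=114481515057741551880042390144; T_29,9=28×936363983558079713086850400+3673742549077683082376236224=29891934088703915048808047424; T_29,10=28×195460557459107504515368560+936363983558079713086850400=6409259592413089839517170080
r30: T_30,9=29×29891934088703915048808047424+114481515057741551880042390144=981347603630155088295475765440; T_30,10=29×6409259592413089839517170080+29891934088703915048808047424=215760462268683520394805979744
Read c(30,9) = 981347603630155088295475765440, c(30,10) = 215760462268683520394805979744.

981347603630155088295475765440, 215760462268683520394805979744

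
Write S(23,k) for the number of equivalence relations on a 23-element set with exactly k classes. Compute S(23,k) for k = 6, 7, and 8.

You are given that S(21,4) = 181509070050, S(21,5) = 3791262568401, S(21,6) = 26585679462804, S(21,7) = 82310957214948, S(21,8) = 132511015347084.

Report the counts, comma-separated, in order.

998969857983405, 4382641999117305, 9741955019900400

[22] T[22,5]:5*3791262568401+181509070050=19137821912055 · T[22,6]:6*26585679462804+3791262568401=163305339345225 · T[22,7]:7*82310957214948+26585679462804=602762379967440 · T[22,8]:8*132511015347084+82310957214948=1142399079991620
[23] T[23,6]:6*163305339345225+19137821912055=998969857983405 · T[23,7]:7*602762379967440+163305339345225=4382641999117305 · T[23,8]:8*1142399079991620+602762379967440=9741955019900400
Read S(23,6) = 998969857983405, S(23,7) = 4382641999117305, S(23,8) = 9741955019900400.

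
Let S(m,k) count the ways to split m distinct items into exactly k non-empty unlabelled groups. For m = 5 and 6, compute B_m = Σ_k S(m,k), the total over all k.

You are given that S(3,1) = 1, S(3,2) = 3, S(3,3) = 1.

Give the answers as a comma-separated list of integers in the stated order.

52, 203

@4  (4,1):1·1+0→1, (4,2):3·2+1→7, (4,3):1·3+3→6, (4,4):0·4+1→1
@5  (5,1):1·1+0→1, (5,2):7·2+1→15, (5,3):6·3+7→25, (5,4):1·4+6→10, (5,5):0·5+1→1
@6  (6,1):1·1+0→1, (6,2):15·2+1→31, (6,3):25·3+15→90, (6,4):10·4+25→65, (6,5):1·5+10→15, (6,6):0·6+1→1
B_5 = ΣS(5,k) = 1+15+25+10+1 = 52
B_6 = ΣS(6,k) = 1+31+90+65+15+1 = 203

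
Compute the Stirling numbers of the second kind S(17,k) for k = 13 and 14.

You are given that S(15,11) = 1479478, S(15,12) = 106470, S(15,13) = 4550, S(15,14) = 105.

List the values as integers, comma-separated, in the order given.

@16  (16,12):106470·12+1479478→2757118, (16,13):4550·13+106470→165620, (16,14):105·14+4550→6020
@17  (17,13):165620·13+2757118→4910178, (17,14):6020·14+165620→249900
Read S(17,13) = 4910178, S(17,14) = 249900.

4910178, 249900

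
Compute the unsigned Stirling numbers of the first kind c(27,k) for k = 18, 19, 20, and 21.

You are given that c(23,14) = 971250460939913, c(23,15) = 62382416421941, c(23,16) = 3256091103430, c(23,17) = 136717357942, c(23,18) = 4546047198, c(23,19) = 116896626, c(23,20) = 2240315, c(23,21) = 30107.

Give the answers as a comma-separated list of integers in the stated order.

28460103232088385, 1182329687817135, 40681506808800, 1145254303050

i=24: T(24,15)=971250460939913+23·62382416421941=2406046038644556 | T(24,16)=62382416421941+23·3256091103430=137272511800831 | T(24,17)=3256091103430+23·136717357942=6400590336096 | T(24,18)=136717357942+23·4546047198=241276443496 | T(24,19)=4546047198+23·116896626=7234669596 | T(24,20)=116896626+23·2240315=168423871 | T(24,21)=2240315+23·30107=2932776
i=25: T(25,16)=2406046038644556+24·137272511800831=5700586321864500 | T(25,17)=137272511800831+24·6400590336096=290886679867135 | T(25,18)=6400590336096+24·241276443496=12191224980000 | T(25,19)=241276443496+24·7234669596=414908513800 | T(25,20)=7234669596+24·168423871=11276842500 | T(25,21)=168423871+24·2932776=238810495
i=26: T(26,17)=5700586321864500+25·290886679867135=12972753318542875 | T(26,18)=290886679867135+25·12191224980000=595667304367135 | T(26,19)=12191224980000+25·414908513800=22563937825000 | T(26,20)=414908513800+25·11276842500=696829576300 | T(26,21)=11276842500+25·238810495=17247104875
i=27: T(27,18)=12972753318542875+26·595667304367135=28460103232088385 | T(27,19)=595667304367135+26·22563937825000=1182329687817135 | T(27,20)=22563937825000+26·696829576300=40681506808800 | T(27,21)=696829576300+26·17247104875=1145254303050
Read c(27,18) = 28460103232088385, c(27,19) = 1182329687817135, c(27,20) = 40681506808800, c(27,21) = 1145254303050.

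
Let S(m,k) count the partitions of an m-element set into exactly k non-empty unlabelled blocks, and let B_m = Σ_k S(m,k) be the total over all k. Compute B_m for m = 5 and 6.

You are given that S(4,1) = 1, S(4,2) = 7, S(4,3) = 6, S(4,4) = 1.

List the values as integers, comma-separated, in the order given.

r5: T_5,1=1×1+0=1; T_5,2=2×7+1=15; T_5,3=3×6+7=25; T_5,4=4×1+6=10; T_5,5=5×0+1=1
r6: T_6,1=1×1+0=1; T_6,2=2×15+1=31; T_6,3=3×25+15=90; T_6,4=4×10+25=65; T_6,5=5×1+10=15; T_6,6=6×0+1=1
B_5 = ΣS(5,k) = 1+15+25+10+1 = 52
B_6 = ΣS(6,k) = 1+31+90+65+15+1 = 203

52, 203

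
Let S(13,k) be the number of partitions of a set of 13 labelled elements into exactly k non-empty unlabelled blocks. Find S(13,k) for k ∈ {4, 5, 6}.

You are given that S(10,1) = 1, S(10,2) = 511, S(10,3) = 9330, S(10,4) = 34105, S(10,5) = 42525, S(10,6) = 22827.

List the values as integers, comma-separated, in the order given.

2532530, 7508501, 9321312

i=11: T(11,2)=1+2·511=1023 | T(11,3)=511+3·9330=28501 | T(11,4)=9330+4·34105=145750 | T(11,5)=34105+5·42525=246730 | T(11,6)=42525+6·22827=179487
i=12: T(12,3)=1023+3·28501=86526 | T(12,4)=28501+4·145750=611501 | T(12,5)=145750+5·246730=1379400 | T(12,6)=246730+6·179487=1323652
i=13: T(13,4)=86526+4·611501=2532530 | T(13,5)=611501+5·1379400=7508501 | T(13,6)=1379400+6·1323652=9321312
Read S(13,4) = 2532530, S(13,5) = 7508501, S(13,6) = 9321312.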